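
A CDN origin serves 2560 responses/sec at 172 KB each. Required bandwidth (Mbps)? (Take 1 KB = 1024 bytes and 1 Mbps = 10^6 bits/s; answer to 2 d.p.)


Formula: Mbps = payload_bytes * RPS * 8 / 1e6
Payload per request = 172 KB = 172 * 1024 = 176128 bytes
Total bytes/sec = 176128 * 2560 = 450887680
Total bits/sec = 450887680 * 8 = 3607101440
Mbps = 3607101440 / 1e6 = 3607.1

3607.1 Mbps


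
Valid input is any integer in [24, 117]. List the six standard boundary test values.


Range: [24, 117]
Boundaries: just below min, min, min+1, max-1, max, just above max
Values: [23, 24, 25, 116, 117, 118]

[23, 24, 25, 116, 117, 118]


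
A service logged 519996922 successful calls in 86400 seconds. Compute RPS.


Formula: throughput = requests / seconds
throughput = 519996922 / 86400
throughput = 6018.48 requests/second

6018.48 requests/second


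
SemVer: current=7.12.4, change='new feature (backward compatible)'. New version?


Current: 7.12.4
Change category: 'new feature (backward compatible)' → minor bump
SemVer rule: minor bump → increment MINOR, reset PATCH to 0 (MAJOR unchanged)
New: 7.13.0

7.13.0


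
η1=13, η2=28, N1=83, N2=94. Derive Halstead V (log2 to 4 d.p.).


Formula: V = N * log2(η), where N = N1 + N2 and η = η1 + η2
η = 13 + 28 = 41
N = 83 + 94 = 177
log2(41) ≈ 5.3576
V = 177 * 5.3576 = 948.30

948.30


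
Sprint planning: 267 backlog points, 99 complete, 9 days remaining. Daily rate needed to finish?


Formula: Required rate = Remaining points / Days left
Remaining = 267 - 99 = 168 points
Required rate = 168 / 9 = 18.67 points/day

18.67 points/day


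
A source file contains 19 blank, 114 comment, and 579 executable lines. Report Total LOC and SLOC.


Total LOC = blank + comment + code
Total LOC = 19 + 114 + 579 = 712
SLOC (source only) = code = 579

Total LOC: 712, SLOC: 579


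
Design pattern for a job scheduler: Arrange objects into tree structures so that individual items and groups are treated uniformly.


This matches the Composite pattern

Composite


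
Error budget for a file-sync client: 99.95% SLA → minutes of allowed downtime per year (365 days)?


Formula: allowed downtime = period * (100 - SLA) / 100
Period (year (365 days)) = 525600 minutes
Unavailability fraction = (100 - 99.95) / 100
Allowed downtime = 525600 * (100 - 99.95) / 100
Allowed downtime = 262.8 minutes

262.8 minutes


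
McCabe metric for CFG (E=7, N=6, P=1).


Formula: V(G) = E - N + 2P
V(G) = 7 - 6 + 2*1
V(G) = 1 + 2
V(G) = 3

3


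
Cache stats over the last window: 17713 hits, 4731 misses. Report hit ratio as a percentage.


Formula: hit rate = hits / (hits + misses) * 100
hit rate = 17713 / (17713 + 4731) * 100
hit rate = 17713 / 22444 * 100
hit rate = 78.92%

78.92%


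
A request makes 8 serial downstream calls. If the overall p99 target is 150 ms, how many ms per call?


Formula: per_stage = total_budget / stages
per_stage = 150 / 8
per_stage = 18.75 ms

18.75 ms


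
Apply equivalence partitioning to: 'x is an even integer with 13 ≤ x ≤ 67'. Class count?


Constraint: even integers in [13, 67]
Class 1: x < 13 — out-of-range invalid
Class 2: x in [13,67] but odd — wrong type invalid
Class 3: x in [13,67] and even — valid
Class 4: x > 67 — out-of-range invalid
Total equivalence classes: 4

4 equivalence classes


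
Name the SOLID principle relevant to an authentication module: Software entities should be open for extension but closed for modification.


This describes the Open/Closed Principle (OCP)

Open/Closed Principle (OCP)


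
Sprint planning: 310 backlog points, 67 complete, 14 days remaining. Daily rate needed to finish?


Formula: Required rate = Remaining points / Days left
Remaining = 310 - 67 = 243 points
Required rate = 243 / 14 = 17.36 points/day

17.36 points/day


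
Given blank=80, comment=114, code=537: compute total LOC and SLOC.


Total LOC = blank + comment + code
Total LOC = 80 + 114 + 537 = 731
SLOC (source only) = code = 537

Total LOC: 731, SLOC: 537


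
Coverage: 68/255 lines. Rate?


Coverage = covered / total * 100
Coverage = 68 / 255 * 100
Coverage = 26.67%

26.67%


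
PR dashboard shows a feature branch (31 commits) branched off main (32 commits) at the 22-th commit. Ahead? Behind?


Common ancestor: commit #22
feature commits after divergence: 31 - 22 = 9
main commits after divergence: 32 - 22 = 10
feature is 9 commits ahead of main
main is 10 commits ahead of feature

feature ahead: 9, main ahead: 10


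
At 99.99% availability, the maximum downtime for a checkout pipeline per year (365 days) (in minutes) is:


Formula: allowed downtime = period * (100 - SLA) / 100
Period (year (365 days)) = 525600 minutes
Unavailability fraction = (100 - 99.99) / 100
Allowed downtime = 525600 * (100 - 99.99) / 100
Allowed downtime = 52.56 minutes

52.56 minutes


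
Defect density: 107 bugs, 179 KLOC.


Defect density = defects / KLOC
Defect density = 107 / 179
Defect density = 0.598 defects/KLOC

0.598 defects/KLOC


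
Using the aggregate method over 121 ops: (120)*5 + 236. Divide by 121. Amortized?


Formula: Amortized cost = Total cost / Operations
Total cost = (120 * 5) + (1 * 236)
Total cost = 600 + 236 = 836
Amortized = 836 / 121 = 6.9091

6.9091


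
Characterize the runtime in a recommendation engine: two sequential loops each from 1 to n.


Reasoning: sequential dominates: O(n) + O(n) = O(n)
Complexity: O(n)

O(n)


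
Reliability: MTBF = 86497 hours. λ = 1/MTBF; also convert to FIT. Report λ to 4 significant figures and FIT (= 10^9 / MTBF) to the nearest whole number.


Formula: λ = 1 / MTBF; FIT = λ × 1e9 = 1e9 / MTBF
λ = 1 / 86497 ≈ 1.156e-05 failures/hour
FIT = 1e9 / 86497 ≈ 11561 failures per 1e9 hours (nearest whole number)

λ = 1.156e-05 /h, FIT = 11561


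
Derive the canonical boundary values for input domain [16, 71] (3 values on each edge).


Range: [16, 71]
Boundaries: just below min, min, min+1, max-1, max, just above max
Values: [15, 16, 17, 70, 71, 72]

[15, 16, 17, 70, 71, 72]


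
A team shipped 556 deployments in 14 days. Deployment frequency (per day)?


Formula: deployments per day = releases / days
= 556 / 14
= 39.714 deploys/day
(equivalently, 278.0 deploys/week)

39.714 deploys/day


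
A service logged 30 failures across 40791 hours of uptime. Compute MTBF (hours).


Formula: MTBF = Total operating time / Number of failures
MTBF = 40791 / 30
MTBF = 1359.7 hours

1359.7 hours


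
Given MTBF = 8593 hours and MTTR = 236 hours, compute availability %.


Availability = MTBF / (MTBF + MTTR)
Availability = 8593 / (8593 + 236)
Availability = 8593 / 8829
Availability = 97.327%

97.327%


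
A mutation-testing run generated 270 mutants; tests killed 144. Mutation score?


Mutation score = killed / total * 100
Mutation score = 144 / 270 * 100
Mutation score = 53.33%

53.33%


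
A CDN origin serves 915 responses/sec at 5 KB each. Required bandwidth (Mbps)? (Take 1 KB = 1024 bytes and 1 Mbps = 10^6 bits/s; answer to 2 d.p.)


Formula: Mbps = payload_bytes * RPS * 8 / 1e6
Payload per request = 5 KB = 5 * 1024 = 5120 bytes
Total bytes/sec = 5120 * 915 = 4684800
Total bits/sec = 4684800 * 8 = 37478400
Mbps = 37478400 / 1e6 = 37.48

37.48 Mbps


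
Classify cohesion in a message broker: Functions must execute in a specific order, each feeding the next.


Reasoning: Output of one is input to next
Type: Sequential cohesion

Sequential cohesion


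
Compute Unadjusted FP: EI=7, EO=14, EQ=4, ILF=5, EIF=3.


UFP = EI*4 + EO*5 + EQ*4 + ILF*10 + EIF*7
UFP = 7*4 + 14*5 + 4*4 + 5*10 + 3*7
UFP = 28 + 70 + 16 + 50 + 21
UFP = 185

185


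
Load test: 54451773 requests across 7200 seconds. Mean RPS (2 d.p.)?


Formula: throughput = requests / seconds
throughput = 54451773 / 7200
throughput = 7562.75 requests/second

7562.75 requests/second


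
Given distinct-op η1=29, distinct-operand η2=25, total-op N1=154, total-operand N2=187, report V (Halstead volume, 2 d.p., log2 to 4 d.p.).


Formula: V = N * log2(η), where N = N1 + N2 and η = η1 + η2
η = 29 + 25 = 54
N = 154 + 187 = 341
log2(54) ≈ 5.7549
V = 341 * 5.7549 = 1962.42

1962.42


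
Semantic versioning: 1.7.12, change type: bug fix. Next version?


Current: 1.7.12
Change category: 'bug fix' → patch bump
SemVer rule: patch bump → increment PATCH (MAJOR and MINOR unchanged)
New: 1.7.13

1.7.13


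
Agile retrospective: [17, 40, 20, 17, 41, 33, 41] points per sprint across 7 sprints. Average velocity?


Formula: Avg velocity = Total points / Number of sprints
Points: [17, 40, 20, 17, 41, 33, 41]
Sum = 17 + 40 + 20 + 17 + 41 + 33 + 41 = 209
Avg velocity = 209 / 7 = 29.86 points/sprint

29.86 points/sprint


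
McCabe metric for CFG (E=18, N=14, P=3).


Formula: V(G) = E - N + 2P
V(G) = 18 - 14 + 2*3
V(G) = 4 + 6
V(G) = 10

10


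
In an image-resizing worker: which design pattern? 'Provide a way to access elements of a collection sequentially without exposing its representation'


This matches the Iterator pattern

Iterator


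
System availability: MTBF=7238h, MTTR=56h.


Availability = MTBF / (MTBF + MTTR)
Availability = 7238 / (7238 + 56)
Availability = 7238 / 7294
Availability = 99.2322%

99.2322%


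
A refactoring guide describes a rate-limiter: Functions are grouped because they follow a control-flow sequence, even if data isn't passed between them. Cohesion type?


Reasoning: Grouped by order of execution within a routine, not by data flow
Type: Procedural cohesion

Procedural cohesion


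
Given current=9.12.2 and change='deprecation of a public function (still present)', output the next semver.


Current: 9.12.2
Change category: 'deprecation of a public function (still present)' → minor bump
SemVer rule: minor bump → increment MINOR, reset PATCH to 0 (MAJOR unchanged)
New: 9.13.0

9.13.0


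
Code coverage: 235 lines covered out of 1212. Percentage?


Coverage = covered / total * 100
Coverage = 235 / 1212 * 100
Coverage = 19.39%

19.39%


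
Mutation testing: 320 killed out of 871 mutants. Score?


Mutation score = killed / total * 100
Mutation score = 320 / 871 * 100
Mutation score = 36.74%

36.74%


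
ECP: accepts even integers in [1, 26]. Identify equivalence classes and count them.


Constraint: even integers in [1, 26]
Class 1: x < 1 — out-of-range invalid
Class 2: x in [1,26] but odd — wrong type invalid
Class 3: x in [1,26] and even — valid
Class 4: x > 26 — out-of-range invalid
Total equivalence classes: 4

4 equivalence classes


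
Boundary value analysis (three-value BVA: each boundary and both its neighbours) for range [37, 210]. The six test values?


Range: [37, 210]
Boundaries: just below min, min, min+1, max-1, max, just above max
Values: [36, 37, 38, 209, 210, 211]

[36, 37, 38, 209, 210, 211]


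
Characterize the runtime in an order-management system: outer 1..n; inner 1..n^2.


Reasoning: n times n^2
Complexity: O(n^3)

O(n^3)


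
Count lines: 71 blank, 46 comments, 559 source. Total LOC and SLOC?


Total LOC = blank + comment + code
Total LOC = 71 + 46 + 559 = 676
SLOC (source only) = code = 559

Total LOC: 676, SLOC: 559


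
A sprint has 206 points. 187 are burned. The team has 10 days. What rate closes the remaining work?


Formula: Required rate = Remaining points / Days left
Remaining = 206 - 187 = 19 points
Required rate = 19 / 10 = 1.9 points/day

1.9 points/day


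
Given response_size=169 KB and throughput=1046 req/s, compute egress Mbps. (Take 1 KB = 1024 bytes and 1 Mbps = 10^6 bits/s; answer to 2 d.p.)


Formula: Mbps = payload_bytes * RPS * 8 / 1e6
Payload per request = 169 KB = 169 * 1024 = 173056 bytes
Total bytes/sec = 173056 * 1046 = 181016576
Total bits/sec = 181016576 * 8 = 1448132608
Mbps = 1448132608 / 1e6 = 1448.13

1448.13 Mbps


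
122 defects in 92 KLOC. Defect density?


Defect density = defects / KLOC
Defect density = 122 / 92
Defect density = 1.326 defects/KLOC

1.326 defects/KLOC


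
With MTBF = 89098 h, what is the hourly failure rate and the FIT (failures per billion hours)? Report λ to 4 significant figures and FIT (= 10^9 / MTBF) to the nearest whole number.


Formula: λ = 1 / MTBF; FIT = λ × 1e9 = 1e9 / MTBF
λ = 1 / 89098 ≈ 1.122e-05 failures/hour
FIT = 1e9 / 89098 ≈ 11224 failures per 1e9 hours (nearest whole number)

λ = 1.122e-05 /h, FIT = 11224


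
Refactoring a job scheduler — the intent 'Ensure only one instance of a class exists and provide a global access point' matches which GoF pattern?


This matches the Singleton pattern

Singleton


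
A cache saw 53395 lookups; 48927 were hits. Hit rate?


Formula: hit rate = hits / (hits + misses) * 100
hit rate = 48927 / (48927 + 4468) * 100
hit rate = 48927 / 53395 * 100
hit rate = 91.63%

91.63%


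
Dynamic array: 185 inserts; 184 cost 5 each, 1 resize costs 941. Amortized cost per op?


Formula: Amortized cost = Total cost / Operations
Total cost = (184 * 5) + (1 * 941)
Total cost = 920 + 941 = 1861
Amortized = 1861 / 185 = 10.0595

10.0595


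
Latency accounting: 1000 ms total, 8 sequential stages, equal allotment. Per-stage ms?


Formula: per_stage = total_budget / stages
per_stage = 1000 / 8
per_stage = 125.0 ms

125.0 ms


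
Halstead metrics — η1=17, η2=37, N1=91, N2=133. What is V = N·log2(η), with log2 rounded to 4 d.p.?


Formula: V = N * log2(η), where N = N1 + N2 and η = η1 + η2
η = 17 + 37 = 54
N = 91 + 133 = 224
log2(54) ≈ 5.7549
V = 224 * 5.7549 = 1289.10

1289.10


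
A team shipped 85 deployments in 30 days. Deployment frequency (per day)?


Formula: deployments per day = releases / days
= 85 / 30
= 2.833 deploys/day
(equivalently, 19.83 deploys/week)

2.833 deploys/day


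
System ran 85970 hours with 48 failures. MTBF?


Formula: MTBF = Total operating time / Number of failures
MTBF = 85970 / 48
MTBF = 1791.04 hours

1791.04 hours


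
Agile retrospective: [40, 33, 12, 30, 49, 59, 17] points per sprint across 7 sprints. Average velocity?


Formula: Avg velocity = Total points / Number of sprints
Points: [40, 33, 12, 30, 49, 59, 17]
Sum = 40 + 33 + 12 + 30 + 49 + 59 + 17 = 240
Avg velocity = 240 / 7 = 34.29 points/sprint

34.29 points/sprint


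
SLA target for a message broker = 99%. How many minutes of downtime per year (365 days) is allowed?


Formula: allowed downtime = period * (100 - SLA) / 100
Period (year (365 days)) = 525600 minutes
Unavailability fraction = (100 - 99.0) / 100
Allowed downtime = 525600 * (100 - 99.0) / 100
Allowed downtime = 5256.0 minutes

5256.0 minutes


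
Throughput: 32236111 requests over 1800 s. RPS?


Formula: throughput = requests / seconds
throughput = 32236111 / 1800
throughput = 17908.95 requests/second

17908.95 requests/second


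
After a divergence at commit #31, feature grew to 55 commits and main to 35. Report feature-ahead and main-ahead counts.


Common ancestor: commit #31
feature commits after divergence: 55 - 31 = 24
main commits after divergence: 35 - 31 = 4
feature is 24 commits ahead of main
main is 4 commits ahead of feature

feature ahead: 24, main ahead: 4


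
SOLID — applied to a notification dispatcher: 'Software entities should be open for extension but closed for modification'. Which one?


This describes the Open/Closed Principle (OCP)

Open/Closed Principle (OCP)


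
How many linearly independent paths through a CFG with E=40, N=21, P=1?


Formula: V(G) = E - N + 2P
V(G) = 40 - 21 + 2*1
V(G) = 19 + 2
V(G) = 21

21


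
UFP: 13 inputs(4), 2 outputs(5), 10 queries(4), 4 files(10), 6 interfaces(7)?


UFP = EI*4 + EO*5 + EQ*4 + ILF*10 + EIF*7
UFP = 13*4 + 2*5 + 10*4 + 4*10 + 6*7
UFP = 52 + 10 + 40 + 40 + 42
UFP = 184

184


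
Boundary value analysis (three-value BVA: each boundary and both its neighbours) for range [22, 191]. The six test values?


Range: [22, 191]
Boundaries: just below min, min, min+1, max-1, max, just above max
Values: [21, 22, 23, 190, 191, 192]

[21, 22, 23, 190, 191, 192]


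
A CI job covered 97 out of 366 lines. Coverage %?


Coverage = covered / total * 100
Coverage = 97 / 366 * 100
Coverage = 26.5%

26.5%


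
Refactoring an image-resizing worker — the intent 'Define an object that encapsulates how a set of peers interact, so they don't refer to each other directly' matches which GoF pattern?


This matches the Mediator pattern

Mediator


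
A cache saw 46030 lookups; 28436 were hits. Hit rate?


Formula: hit rate = hits / (hits + misses) * 100
hit rate = 28436 / (28436 + 17594) * 100
hit rate = 28436 / 46030 * 100
hit rate = 61.78%

61.78%


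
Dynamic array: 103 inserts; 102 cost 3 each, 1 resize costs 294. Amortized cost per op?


Formula: Amortized cost = Total cost / Operations
Total cost = (102 * 3) + (1 * 294)
Total cost = 306 + 294 = 600
Amortized = 600 / 103 = 5.8252

5.8252


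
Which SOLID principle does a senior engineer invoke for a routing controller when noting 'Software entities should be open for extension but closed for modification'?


This describes the Open/Closed Principle (OCP)

Open/Closed Principle (OCP)


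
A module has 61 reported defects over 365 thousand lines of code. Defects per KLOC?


Defect density = defects / KLOC
Defect density = 61 / 365
Defect density = 0.167 defects/KLOC

0.167 defects/KLOC


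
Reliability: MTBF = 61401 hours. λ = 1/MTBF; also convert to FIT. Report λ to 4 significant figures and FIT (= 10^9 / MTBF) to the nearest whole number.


Formula: λ = 1 / MTBF; FIT = λ × 1e9 = 1e9 / MTBF
λ = 1 / 61401 ≈ 1.629e-05 failures/hour
FIT = 1e9 / 61401 ≈ 16286 failures per 1e9 hours (nearest whole number)

λ = 1.629e-05 /h, FIT = 16286


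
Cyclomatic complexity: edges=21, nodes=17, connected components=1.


Formula: V(G) = E - N + 2P
V(G) = 21 - 17 + 2*1
V(G) = 4 + 2
V(G) = 6

6


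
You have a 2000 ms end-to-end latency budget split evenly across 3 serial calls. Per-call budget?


Formula: per_stage = total_budget / stages
per_stage = 2000 / 3
per_stage = 666.67 ms

666.67 ms


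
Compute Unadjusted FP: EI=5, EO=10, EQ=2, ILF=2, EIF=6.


UFP = EI*4 + EO*5 + EQ*4 + ILF*10 + EIF*7
UFP = 5*4 + 10*5 + 2*4 + 2*10 + 6*7
UFP = 20 + 50 + 8 + 20 + 42
UFP = 140

140


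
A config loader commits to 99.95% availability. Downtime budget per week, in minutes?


Formula: allowed downtime = period * (100 - SLA) / 100
Period (week) = 10080 minutes
Unavailability fraction = (100 - 99.95) / 100
Allowed downtime = 10080 * (100 - 99.95) / 100
Allowed downtime = 5.04 minutes

5.04 minutes


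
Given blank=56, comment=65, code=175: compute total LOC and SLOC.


Total LOC = blank + comment + code
Total LOC = 56 + 65 + 175 = 296
SLOC (source only) = code = 175

Total LOC: 296, SLOC: 175


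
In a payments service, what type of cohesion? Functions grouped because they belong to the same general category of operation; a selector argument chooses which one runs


Reasoning: Grouped by category of activity, not by data or sequence
Type: Logical cohesion

Logical cohesion


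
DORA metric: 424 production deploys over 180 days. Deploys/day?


Formula: deployments per day = releases / days
= 424 / 180
= 2.356 deploys/day
(equivalently, 16.49 deploys/week)

2.356 deploys/day


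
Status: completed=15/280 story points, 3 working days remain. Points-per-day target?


Formula: Required rate = Remaining points / Days left
Remaining = 280 - 15 = 265 points
Required rate = 265 / 3 = 88.33 points/day

88.33 points/day


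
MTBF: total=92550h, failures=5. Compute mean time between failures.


Formula: MTBF = Total operating time / Number of failures
MTBF = 92550 / 5
MTBF = 18510.0 hours

18510.0 hours


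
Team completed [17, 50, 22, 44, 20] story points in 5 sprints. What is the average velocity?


Formula: Avg velocity = Total points / Number of sprints
Points: [17, 50, 22, 44, 20]
Sum = 17 + 50 + 22 + 44 + 20 = 153
Avg velocity = 153 / 5 = 30.6 points/sprint

30.6 points/sprint


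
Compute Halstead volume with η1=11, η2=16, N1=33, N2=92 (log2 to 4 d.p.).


Formula: V = N * log2(η), where N = N1 + N2 and η = η1 + η2
η = 11 + 16 = 27
N = 33 + 92 = 125
log2(27) ≈ 4.7549
V = 125 * 4.7549 = 594.36

594.36


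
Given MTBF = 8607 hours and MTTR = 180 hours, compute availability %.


Availability = MTBF / (MTBF + MTTR)
Availability = 8607 / (8607 + 180)
Availability = 8607 / 8787
Availability = 97.9515%

97.9515%


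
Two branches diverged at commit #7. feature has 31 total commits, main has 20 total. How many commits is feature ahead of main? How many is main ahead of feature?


Common ancestor: commit #7
feature commits after divergence: 31 - 7 = 24
main commits after divergence: 20 - 7 = 13
feature is 24 commits ahead of main
main is 13 commits ahead of feature

feature ahead: 24, main ahead: 13


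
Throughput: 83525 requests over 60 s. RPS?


Formula: throughput = requests / seconds
throughput = 83525 / 60
throughput = 1392.08 requests/second

1392.08 requests/second


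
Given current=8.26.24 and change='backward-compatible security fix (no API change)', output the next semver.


Current: 8.26.24
Change category: 'backward-compatible security fix (no API change)' → patch bump
SemVer rule: patch bump → increment PATCH (MAJOR and MINOR unchanged)
New: 8.26.25

8.26.25


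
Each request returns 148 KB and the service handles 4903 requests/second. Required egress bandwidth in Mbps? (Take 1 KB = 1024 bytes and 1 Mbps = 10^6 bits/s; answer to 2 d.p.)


Formula: Mbps = payload_bytes * RPS * 8 / 1e6
Payload per request = 148 KB = 148 * 1024 = 151552 bytes
Total bytes/sec = 151552 * 4903 = 743059456
Total bits/sec = 743059456 * 8 = 5944475648
Mbps = 5944475648 / 1e6 = 5944.48

5944.48 Mbps


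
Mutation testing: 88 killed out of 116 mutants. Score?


Mutation score = killed / total * 100
Mutation score = 88 / 116 * 100
Mutation score = 75.86%

75.86%


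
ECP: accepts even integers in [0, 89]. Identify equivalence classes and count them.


Constraint: even integers in [0, 89]
Class 1: x < 0 — out-of-range invalid
Class 2: x in [0,89] but odd — wrong type invalid
Class 3: x in [0,89] and even — valid
Class 4: x > 89 — out-of-range invalid
Total equivalence classes: 4

4 equivalence classes


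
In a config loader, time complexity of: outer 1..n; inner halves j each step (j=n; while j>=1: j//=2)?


Reasoning: n times log n
Complexity: O(n log n)

O(n log n)


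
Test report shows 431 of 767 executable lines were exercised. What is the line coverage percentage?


Coverage = covered / total * 100
Coverage = 431 / 767 * 100
Coverage = 56.19%

56.19%


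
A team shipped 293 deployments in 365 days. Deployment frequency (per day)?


Formula: deployments per day = releases / days
= 293 / 365
= 0.803 deploys/day
(equivalently, 5.62 deploys/week)

0.803 deploys/day


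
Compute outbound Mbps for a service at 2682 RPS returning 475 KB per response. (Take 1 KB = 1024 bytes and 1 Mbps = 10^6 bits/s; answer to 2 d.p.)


Formula: Mbps = payload_bytes * RPS * 8 / 1e6
Payload per request = 475 KB = 475 * 1024 = 486400 bytes
Total bytes/sec = 486400 * 2682 = 1304524800
Total bits/sec = 1304524800 * 8 = 10436198400
Mbps = 10436198400 / 1e6 = 10436.2

10436.2 Mbps


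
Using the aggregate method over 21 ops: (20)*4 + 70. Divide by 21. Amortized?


Formula: Amortized cost = Total cost / Operations
Total cost = (20 * 4) + (1 * 70)
Total cost = 80 + 70 = 150
Amortized = 150 / 21 = 7.1429

7.1429


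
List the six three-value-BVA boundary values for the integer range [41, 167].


Range: [41, 167]
Boundaries: just below min, min, min+1, max-1, max, just above max
Values: [40, 41, 42, 166, 167, 168]

[40, 41, 42, 166, 167, 168]


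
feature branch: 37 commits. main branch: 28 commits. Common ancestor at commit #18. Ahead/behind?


Common ancestor: commit #18
feature commits after divergence: 37 - 18 = 19
main commits after divergence: 28 - 18 = 10
feature is 19 commits ahead of main
main is 10 commits ahead of feature

feature ahead: 19, main ahead: 10


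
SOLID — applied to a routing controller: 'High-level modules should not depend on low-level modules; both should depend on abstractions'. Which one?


This describes the Dependency Inversion Principle (DIP)

Dependency Inversion Principle (DIP)


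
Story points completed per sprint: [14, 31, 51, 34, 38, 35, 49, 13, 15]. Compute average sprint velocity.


Formula: Avg velocity = Total points / Number of sprints
Points: [14, 31, 51, 34, 38, 35, 49, 13, 15]
Sum = 14 + 31 + 51 + 34 + 38 + 35 + 49 + 13 + 15 = 280
Avg velocity = 280 / 9 = 31.11 points/sprint

31.11 points/sprint


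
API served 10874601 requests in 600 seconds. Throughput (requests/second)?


Formula: throughput = requests / seconds
throughput = 10874601 / 600
throughput = 18124.34 requests/second

18124.34 requests/second


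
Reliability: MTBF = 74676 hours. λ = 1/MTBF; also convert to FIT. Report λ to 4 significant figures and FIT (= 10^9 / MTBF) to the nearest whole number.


Formula: λ = 1 / MTBF; FIT = λ × 1e9 = 1e9 / MTBF
λ = 1 / 74676 ≈ 1.339e-05 failures/hour
FIT = 1e9 / 74676 ≈ 13391 failures per 1e9 hours (nearest whole number)

λ = 1.339e-05 /h, FIT = 13391


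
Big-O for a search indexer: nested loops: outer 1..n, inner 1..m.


Reasoning: product of independent bounds
Complexity: O(n*m)

O(n*m)


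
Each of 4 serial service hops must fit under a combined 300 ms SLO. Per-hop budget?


Formula: per_stage = total_budget / stages
per_stage = 300 / 4
per_stage = 75.0 ms

75.0 ms


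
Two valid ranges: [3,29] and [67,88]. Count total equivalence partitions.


Valid ranges: [3,29] and [67,88]
Class 1: x < 3 — invalid
Class 2: 3 ≤ x ≤ 29 — valid
Class 3: 29 < x < 67 — invalid (gap between ranges)
Class 4: 67 ≤ x ≤ 88 — valid
Class 5: x > 88 — invalid
Total equivalence classes: 5

5 equivalence classes


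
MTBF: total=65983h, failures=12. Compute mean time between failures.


Formula: MTBF = Total operating time / Number of failures
MTBF = 65983 / 12
MTBF = 5498.58 hours

5498.58 hours


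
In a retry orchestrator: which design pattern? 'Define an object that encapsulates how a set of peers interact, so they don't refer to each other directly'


This matches the Mediator pattern

Mediator


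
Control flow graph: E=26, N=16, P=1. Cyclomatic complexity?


Formula: V(G) = E - N + 2P
V(G) = 26 - 16 + 2*1
V(G) = 10 + 2
V(G) = 12

12


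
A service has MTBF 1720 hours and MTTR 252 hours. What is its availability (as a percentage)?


Availability = MTBF / (MTBF + MTTR)
Availability = 1720 / (1720 + 252)
Availability = 1720 / 1972
Availability = 87.2211%

87.2211%


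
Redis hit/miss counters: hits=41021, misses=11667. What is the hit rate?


Formula: hit rate = hits / (hits + misses) * 100
hit rate = 41021 / (41021 + 11667) * 100
hit rate = 41021 / 52688 * 100
hit rate = 77.86%

77.86%


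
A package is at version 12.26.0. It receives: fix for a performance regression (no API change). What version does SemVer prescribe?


Current: 12.26.0
Change category: 'fix for a performance regression (no API change)' → patch bump
SemVer rule: patch bump → increment PATCH (MAJOR and MINOR unchanged)
New: 12.26.1

12.26.1


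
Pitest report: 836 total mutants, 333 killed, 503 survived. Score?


Mutation score = killed / total * 100
Mutation score = 333 / 836 * 100
Mutation score = 39.83%

39.83%


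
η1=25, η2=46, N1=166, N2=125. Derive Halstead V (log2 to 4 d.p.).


Formula: V = N * log2(η), where N = N1 + N2 and η = η1 + η2
η = 25 + 46 = 71
N = 166 + 125 = 291
log2(71) ≈ 6.1497
V = 291 * 6.1497 = 1789.56

1789.56


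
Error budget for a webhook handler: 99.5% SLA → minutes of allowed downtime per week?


Formula: allowed downtime = period * (100 - SLA) / 100
Period (week) = 10080 minutes
Unavailability fraction = (100 - 99.5) / 100
Allowed downtime = 10080 * (100 - 99.5) / 100
Allowed downtime = 50.4 minutes

50.4 minutes


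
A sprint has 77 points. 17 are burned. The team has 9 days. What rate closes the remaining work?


Formula: Required rate = Remaining points / Days left
Remaining = 77 - 17 = 60 points
Required rate = 60 / 9 = 6.67 points/day

6.67 points/day


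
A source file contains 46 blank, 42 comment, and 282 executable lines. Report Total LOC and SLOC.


Total LOC = blank + comment + code
Total LOC = 46 + 42 + 282 = 370
SLOC (source only) = code = 282

Total LOC: 370, SLOC: 282


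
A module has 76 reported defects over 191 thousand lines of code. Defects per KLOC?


Defect density = defects / KLOC
Defect density = 76 / 191
Defect density = 0.398 defects/KLOC

0.398 defects/KLOC


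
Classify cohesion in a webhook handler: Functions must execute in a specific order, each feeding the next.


Reasoning: Output of one is input to next
Type: Sequential cohesion

Sequential cohesion


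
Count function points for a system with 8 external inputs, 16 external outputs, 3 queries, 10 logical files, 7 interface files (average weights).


UFP = EI*4 + EO*5 + EQ*4 + ILF*10 + EIF*7
UFP = 8*4 + 16*5 + 3*4 + 10*10 + 7*7
UFP = 32 + 80 + 12 + 100 + 49
UFP = 273

273


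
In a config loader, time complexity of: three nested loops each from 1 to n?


Reasoning: three levels of nesting over n
Complexity: O(n^3)

O(n^3)


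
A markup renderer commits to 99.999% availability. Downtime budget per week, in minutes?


Formula: allowed downtime = period * (100 - SLA) / 100
Period (week) = 10080 minutes
Unavailability fraction = (100 - 99.999) / 100
Allowed downtime = 10080 * (100 - 99.999) / 100
Allowed downtime = 0.1008 minutes

0.1008 minutes


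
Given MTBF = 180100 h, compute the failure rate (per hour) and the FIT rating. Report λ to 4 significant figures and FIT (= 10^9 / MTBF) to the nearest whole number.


Formula: λ = 1 / MTBF; FIT = λ × 1e9 = 1e9 / MTBF
λ = 1 / 180100 ≈ 5.552e-06 failures/hour
FIT = 1e9 / 180100 ≈ 5552 failures per 1e9 hours (nearest whole number)

λ = 5.552e-06 /h, FIT = 5552


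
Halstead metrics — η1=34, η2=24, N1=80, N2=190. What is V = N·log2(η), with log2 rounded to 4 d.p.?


Formula: V = N * log2(η), where N = N1 + N2 and η = η1 + η2
η = 34 + 24 = 58
N = 80 + 190 = 270
log2(58) ≈ 5.8580
V = 270 * 5.8580 = 1581.66

1581.66


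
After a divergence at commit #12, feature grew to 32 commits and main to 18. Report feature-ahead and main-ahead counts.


Common ancestor: commit #12
feature commits after divergence: 32 - 12 = 20
main commits after divergence: 18 - 12 = 6
feature is 20 commits ahead of main
main is 6 commits ahead of feature

feature ahead: 20, main ahead: 6


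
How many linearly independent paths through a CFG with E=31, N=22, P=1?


Formula: V(G) = E - N + 2P
V(G) = 31 - 22 + 2*1
V(G) = 9 + 2
V(G) = 11

11


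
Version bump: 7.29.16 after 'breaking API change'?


Current: 7.29.16
Change category: 'breaking API change' → major bump
SemVer rule: major bump → increment MAJOR, reset MINOR and PATCH to 0
New: 8.0.0

8.0.0


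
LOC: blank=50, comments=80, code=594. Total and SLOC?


Total LOC = blank + comment + code
Total LOC = 50 + 80 + 594 = 724
SLOC (source only) = code = 594

Total LOC: 724, SLOC: 594


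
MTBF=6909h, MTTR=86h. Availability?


Availability = MTBF / (MTBF + MTTR)
Availability = 6909 / (6909 + 86)
Availability = 6909 / 6995
Availability = 98.7706%

98.7706%


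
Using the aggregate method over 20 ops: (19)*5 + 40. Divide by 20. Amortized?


Formula: Amortized cost = Total cost / Operations
Total cost = (19 * 5) + (1 * 40)
Total cost = 95 + 40 = 135
Amortized = 135 / 20 = 6.75

6.75


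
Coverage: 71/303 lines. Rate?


Coverage = covered / total * 100
Coverage = 71 / 303 * 100
Coverage = 23.43%

23.43%


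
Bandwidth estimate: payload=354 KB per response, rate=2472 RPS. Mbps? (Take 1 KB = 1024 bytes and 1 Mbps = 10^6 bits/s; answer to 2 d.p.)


Formula: Mbps = payload_bytes * RPS * 8 / 1e6
Payload per request = 354 KB = 354 * 1024 = 362496 bytes
Total bytes/sec = 362496 * 2472 = 896090112
Total bits/sec = 896090112 * 8 = 7168720896
Mbps = 7168720896 / 1e6 = 7168.72

7168.72 Mbps


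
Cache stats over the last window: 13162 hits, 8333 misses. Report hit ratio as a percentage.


Formula: hit rate = hits / (hits + misses) * 100
hit rate = 13162 / (13162 + 8333) * 100
hit rate = 13162 / 21495 * 100
hit rate = 61.23%

61.23%


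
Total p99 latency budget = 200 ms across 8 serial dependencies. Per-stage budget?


Formula: per_stage = total_budget / stages
per_stage = 200 / 8
per_stage = 25.0 ms

25.0 ms


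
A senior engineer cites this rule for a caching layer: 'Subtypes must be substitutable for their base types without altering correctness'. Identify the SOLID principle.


This describes the Liskov Substitution Principle (LSP)

Liskov Substitution Principle (LSP)


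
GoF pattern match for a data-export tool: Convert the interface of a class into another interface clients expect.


This matches the Adapter pattern

Adapter


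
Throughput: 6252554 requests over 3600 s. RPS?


Formula: throughput = requests / seconds
throughput = 6252554 / 3600
throughput = 1736.82 requests/second

1736.82 requests/second


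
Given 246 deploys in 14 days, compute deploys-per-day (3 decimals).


Formula: deployments per day = releases / days
= 246 / 14
= 17.571 deploys/day
(equivalently, 123.0 deploys/week)

17.571 deploys/day


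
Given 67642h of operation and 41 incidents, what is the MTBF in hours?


Formula: MTBF = Total operating time / Number of failures
MTBF = 67642 / 41
MTBF = 1649.8 hours

1649.8 hours


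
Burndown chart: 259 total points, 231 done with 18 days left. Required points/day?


Formula: Required rate = Remaining points / Days left
Remaining = 259 - 231 = 28 points
Required rate = 28 / 18 = 1.56 points/day

1.56 points/day


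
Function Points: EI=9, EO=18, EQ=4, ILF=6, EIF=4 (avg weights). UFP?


UFP = EI*4 + EO*5 + EQ*4 + ILF*10 + EIF*7
UFP = 9*4 + 18*5 + 4*4 + 6*10 + 4*7
UFP = 36 + 90 + 16 + 60 + 28
UFP = 230

230


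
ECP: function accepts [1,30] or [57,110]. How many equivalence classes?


Valid ranges: [1,30] and [57,110]
Class 1: x < 1 — invalid
Class 2: 1 ≤ x ≤ 30 — valid
Class 3: 30 < x < 57 — invalid (gap between ranges)
Class 4: 57 ≤ x ≤ 110 — valid
Class 5: x > 110 — invalid
Total equivalence classes: 5

5 equivalence classes


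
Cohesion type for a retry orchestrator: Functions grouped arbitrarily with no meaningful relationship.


Reasoning: Worst: random grouping
Type: Coincidental cohesion

Coincidental cohesion


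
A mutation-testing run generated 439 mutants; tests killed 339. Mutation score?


Mutation score = killed / total * 100
Mutation score = 339 / 439 * 100
Mutation score = 77.22%

77.22%


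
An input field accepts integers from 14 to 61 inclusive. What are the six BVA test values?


Range: [14, 61]
Boundaries: just below min, min, min+1, max-1, max, just above max
Values: [13, 14, 15, 60, 61, 62]

[13, 14, 15, 60, 61, 62]


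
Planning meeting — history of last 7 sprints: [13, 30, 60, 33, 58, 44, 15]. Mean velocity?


Formula: Avg velocity = Total points / Number of sprints
Points: [13, 30, 60, 33, 58, 44, 15]
Sum = 13 + 30 + 60 + 33 + 58 + 44 + 15 = 253
Avg velocity = 253 / 7 = 36.14 points/sprint

36.14 points/sprint


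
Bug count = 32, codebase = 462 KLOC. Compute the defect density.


Defect density = defects / KLOC
Defect density = 32 / 462
Defect density = 0.069 defects/KLOC

0.069 defects/KLOC


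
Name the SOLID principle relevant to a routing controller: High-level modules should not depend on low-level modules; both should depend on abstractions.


This describes the Dependency Inversion Principle (DIP)

Dependency Inversion Principle (DIP)


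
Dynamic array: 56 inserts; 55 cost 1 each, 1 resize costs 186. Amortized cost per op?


Formula: Amortized cost = Total cost / Operations
Total cost = (55 * 1) + (1 * 186)
Total cost = 55 + 186 = 241
Amortized = 241 / 56 = 4.3036

4.3036


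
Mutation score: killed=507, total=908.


Mutation score = killed / total * 100
Mutation score = 507 / 908 * 100
Mutation score = 55.84%

55.84%


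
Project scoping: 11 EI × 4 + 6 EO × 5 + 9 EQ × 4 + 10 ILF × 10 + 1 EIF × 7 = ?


UFP = EI*4 + EO*5 + EQ*4 + ILF*10 + EIF*7
UFP = 11*4 + 6*5 + 9*4 + 10*10 + 1*7
UFP = 44 + 30 + 36 + 100 + 7
UFP = 217

217


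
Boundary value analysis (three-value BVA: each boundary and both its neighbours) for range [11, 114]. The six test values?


Range: [11, 114]
Boundaries: just below min, min, min+1, max-1, max, just above max
Values: [10, 11, 12, 113, 114, 115]

[10, 11, 12, 113, 114, 115]


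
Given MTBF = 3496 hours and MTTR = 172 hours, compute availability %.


Availability = MTBF / (MTBF + MTTR)
Availability = 3496 / (3496 + 172)
Availability = 3496 / 3668
Availability = 95.3108%

95.3108%


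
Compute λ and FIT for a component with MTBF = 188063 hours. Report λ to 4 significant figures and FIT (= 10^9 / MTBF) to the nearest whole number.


Formula: λ = 1 / MTBF; FIT = λ × 1e9 = 1e9 / MTBF
λ = 1 / 188063 ≈ 5.317e-06 failures/hour
FIT = 1e9 / 188063 ≈ 5317 failures per 1e9 hours (nearest whole number)

λ = 5.317e-06 /h, FIT = 5317


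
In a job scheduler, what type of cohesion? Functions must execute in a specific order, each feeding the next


Reasoning: Output of one is input to next
Type: Sequential cohesion

Sequential cohesion


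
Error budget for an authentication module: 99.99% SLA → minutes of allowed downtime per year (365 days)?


Formula: allowed downtime = period * (100 - SLA) / 100
Period (year (365 days)) = 525600 minutes
Unavailability fraction = (100 - 99.99) / 100
Allowed downtime = 525600 * (100 - 99.99) / 100
Allowed downtime = 52.56 minutes

52.56 minutes


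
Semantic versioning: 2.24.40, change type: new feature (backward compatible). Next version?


Current: 2.24.40
Change category: 'new feature (backward compatible)' → minor bump
SemVer rule: minor bump → increment MINOR, reset PATCH to 0 (MAJOR unchanged)
New: 2.25.0

2.25.0


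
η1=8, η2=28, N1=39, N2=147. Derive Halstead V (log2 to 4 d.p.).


Formula: V = N * log2(η), where N = N1 + N2 and η = η1 + η2
η = 8 + 28 = 36
N = 39 + 147 = 186
log2(36) ≈ 5.1699
V = 186 * 5.1699 = 961.60

961.60


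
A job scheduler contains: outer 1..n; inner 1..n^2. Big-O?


Reasoning: n times n^2
Complexity: O(n^3)

O(n^3)


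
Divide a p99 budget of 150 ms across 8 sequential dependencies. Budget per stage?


Formula: per_stage = total_budget / stages
per_stage = 150 / 8
per_stage = 18.75 ms

18.75 ms


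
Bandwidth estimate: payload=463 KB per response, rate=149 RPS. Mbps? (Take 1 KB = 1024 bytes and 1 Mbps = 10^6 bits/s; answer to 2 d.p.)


Formula: Mbps = payload_bytes * RPS * 8 / 1e6
Payload per request = 463 KB = 463 * 1024 = 474112 bytes
Total bytes/sec = 474112 * 149 = 70642688
Total bits/sec = 70642688 * 8 = 565141504
Mbps = 565141504 / 1e6 = 565.14

565.14 Mbps


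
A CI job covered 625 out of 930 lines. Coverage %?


Coverage = covered / total * 100
Coverage = 625 / 930 * 100
Coverage = 67.2%

67.2%


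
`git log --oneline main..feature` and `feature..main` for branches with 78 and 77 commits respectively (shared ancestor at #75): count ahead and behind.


Common ancestor: commit #75
feature commits after divergence: 78 - 75 = 3
main commits after divergence: 77 - 75 = 2
feature is 3 commits ahead of main
main is 2 commits ahead of feature

feature ahead: 3, main ahead: 2
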